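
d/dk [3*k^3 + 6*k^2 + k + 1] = 9*k^2 + 12*k + 1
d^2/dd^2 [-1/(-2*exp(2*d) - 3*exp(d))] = (-(2*exp(d) + 3)*(8*exp(d) + 3) + 2*(4*exp(d) + 3)^2)*exp(-d)/(2*exp(d) + 3)^3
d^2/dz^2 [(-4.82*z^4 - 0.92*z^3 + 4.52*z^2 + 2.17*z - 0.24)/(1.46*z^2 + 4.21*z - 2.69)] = (-20.548624*z^6 - 177.759672*z^5 - 399.000564*z^4 + 787.223408*z^3 - 252.580992*z^2 + 2.340372*z + 104.17169)/(3.112136*z^6 + 26.922108*z^5 + 60.429546*z^4 - 24.587663*z^3 - 111.339369*z^2 + 91.391943*z - 19.465109)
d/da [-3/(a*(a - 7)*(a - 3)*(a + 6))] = 6*(2*a^3 - 6*a^2 - 39*a + 63)/(a^2*(a^6 - 8*a^5 - 62*a^4 + 564*a^3 + 513*a^2 - 9828*a + 15876))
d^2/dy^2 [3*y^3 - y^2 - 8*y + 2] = 18*y - 2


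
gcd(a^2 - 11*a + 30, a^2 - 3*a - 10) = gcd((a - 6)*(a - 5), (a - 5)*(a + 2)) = a - 5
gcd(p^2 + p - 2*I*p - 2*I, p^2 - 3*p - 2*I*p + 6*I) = p - 2*I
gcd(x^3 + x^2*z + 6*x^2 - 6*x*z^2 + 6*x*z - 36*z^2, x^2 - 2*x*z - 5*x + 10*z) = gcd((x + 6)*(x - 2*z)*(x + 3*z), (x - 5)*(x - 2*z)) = x - 2*z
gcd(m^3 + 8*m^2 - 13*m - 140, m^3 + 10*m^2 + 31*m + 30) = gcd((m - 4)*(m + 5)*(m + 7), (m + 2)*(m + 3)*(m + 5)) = m + 5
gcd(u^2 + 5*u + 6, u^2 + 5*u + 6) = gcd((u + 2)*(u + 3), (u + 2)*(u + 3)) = u^2 + 5*u + 6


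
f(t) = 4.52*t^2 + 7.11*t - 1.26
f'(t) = 9.04*t + 7.11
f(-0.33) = -3.11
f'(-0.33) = 4.13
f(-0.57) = -3.84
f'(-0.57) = 1.96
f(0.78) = 7.04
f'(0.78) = 14.16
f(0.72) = 6.20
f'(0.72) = 13.62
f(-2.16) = 4.47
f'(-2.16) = -12.42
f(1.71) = 24.12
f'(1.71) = 22.57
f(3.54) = 80.55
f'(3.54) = 39.11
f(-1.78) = 0.41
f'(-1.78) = -8.98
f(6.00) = 204.12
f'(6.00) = 61.35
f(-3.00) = 18.09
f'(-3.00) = -20.01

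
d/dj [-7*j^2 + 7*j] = 7 - 14*j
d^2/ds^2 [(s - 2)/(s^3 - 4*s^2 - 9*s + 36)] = 2*((s - 2)*(-3*s^2 + 8*s + 9)^2 + (-3*s^2 + 8*s - (s - 2)*(3*s - 4) + 9)*(s^3 - 4*s^2 - 9*s + 36))/(s^3 - 4*s^2 - 9*s + 36)^3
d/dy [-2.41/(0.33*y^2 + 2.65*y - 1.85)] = (1.5906*y + 6.3865)/(0.33*y^2 + 2.65*y - 1.85)^2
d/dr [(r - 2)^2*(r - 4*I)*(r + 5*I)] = 4*r^3 + 3*r^2*(-4 + I) + 8*r*(6 - I) - 80 + 4*I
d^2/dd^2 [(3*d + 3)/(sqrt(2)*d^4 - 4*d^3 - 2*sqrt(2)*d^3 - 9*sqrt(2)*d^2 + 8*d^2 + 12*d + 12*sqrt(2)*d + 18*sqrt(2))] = 6*(6*d^4 - 24*d^3 - 16*sqrt(2)*d^3 + 33*d^2 + 54*sqrt(2)*d^2 - 72*d - 18*sqrt(2)*d - 36*sqrt(2) + 162)/(sqrt(2)*d^9 - 9*sqrt(2)*d^8 - 12*d^8 + 33*sqrt(2)*d^7 + 108*d^7 - 212*d^6 - 81*sqrt(2)*d^6 - 684*d^5 + 126*sqrt(2)*d^5 + 162*sqrt(2)*d^4 + 2592*d^4 - 1188*sqrt(2)*d^3 + 864*d^3 - 11664*d^2 + 2916*sqrt(2)*d^2 - 5832*sqrt(2)*d + 11664*d + 5832*sqrt(2))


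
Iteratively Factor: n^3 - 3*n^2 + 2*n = (n - 2)*(n^2 - n) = (n - 2)*(n - 1)*(n)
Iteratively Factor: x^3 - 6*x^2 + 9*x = (x)*(x^2 - 6*x + 9) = x*(x - 3)*(x - 3)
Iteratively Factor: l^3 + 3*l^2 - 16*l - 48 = (l - 4)*(l^2 + 7*l + 12) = (l - 4)*(l + 4)*(l + 3)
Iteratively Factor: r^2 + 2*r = (r + 2)*(r)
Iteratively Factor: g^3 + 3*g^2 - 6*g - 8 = (g + 4)*(g^2 - g - 2) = (g + 1)*(g + 4)*(g - 2)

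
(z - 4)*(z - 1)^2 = z^3 - 6*z^2 + 9*z - 4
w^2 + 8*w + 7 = (w + 1)*(w + 7)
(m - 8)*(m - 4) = m^2 - 12*m + 32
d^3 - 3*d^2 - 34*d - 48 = (d - 8)*(d + 2)*(d + 3)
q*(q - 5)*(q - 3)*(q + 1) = q^4 - 7*q^3 + 7*q^2 + 15*q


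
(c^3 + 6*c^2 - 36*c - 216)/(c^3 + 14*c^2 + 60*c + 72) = (c - 6)/(c + 2)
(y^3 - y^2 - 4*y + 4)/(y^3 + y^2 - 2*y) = (y - 2)/y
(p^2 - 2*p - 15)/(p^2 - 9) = (p - 5)/(p - 3)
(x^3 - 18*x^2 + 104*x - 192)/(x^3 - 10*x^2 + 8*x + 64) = (x - 6)/(x + 2)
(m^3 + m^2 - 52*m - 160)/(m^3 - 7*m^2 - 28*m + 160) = (m + 4)/(m - 4)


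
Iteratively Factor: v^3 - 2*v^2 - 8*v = (v + 2)*(v^2 - 4*v) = v*(v + 2)*(v - 4)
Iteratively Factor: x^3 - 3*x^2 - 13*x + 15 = (x + 3)*(x^2 - 6*x + 5) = (x - 1)*(x + 3)*(x - 5)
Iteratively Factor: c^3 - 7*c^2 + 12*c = (c - 3)*(c^2 - 4*c) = c*(c - 3)*(c - 4)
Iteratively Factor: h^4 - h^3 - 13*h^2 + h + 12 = (h + 1)*(h^3 - 2*h^2 - 11*h + 12) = (h - 4)*(h + 1)*(h^2 + 2*h - 3) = (h - 4)*(h + 1)*(h + 3)*(h - 1)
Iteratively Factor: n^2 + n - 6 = (n - 2)*(n + 3)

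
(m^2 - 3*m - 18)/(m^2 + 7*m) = (m^2 - 3*m - 18)/(m*(m + 7))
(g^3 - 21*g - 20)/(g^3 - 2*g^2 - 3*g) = (g^2 - g - 20)/(g*(g - 3))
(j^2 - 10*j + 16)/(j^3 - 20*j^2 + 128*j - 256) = (j - 2)/(j^2 - 12*j + 32)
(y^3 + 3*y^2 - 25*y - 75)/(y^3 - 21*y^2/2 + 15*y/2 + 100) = 2*(y^2 + 8*y + 15)/(2*y^2 - 11*y - 40)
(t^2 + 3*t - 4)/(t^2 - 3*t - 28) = (t - 1)/(t - 7)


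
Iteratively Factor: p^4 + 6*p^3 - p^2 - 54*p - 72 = (p + 2)*(p^3 + 4*p^2 - 9*p - 36) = (p + 2)*(p + 4)*(p^2 - 9) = (p + 2)*(p + 3)*(p + 4)*(p - 3)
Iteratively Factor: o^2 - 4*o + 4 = (o - 2)*(o - 2)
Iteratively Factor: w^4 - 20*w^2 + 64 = (w - 2)*(w^3 + 2*w^2 - 16*w - 32) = (w - 2)*(w + 2)*(w^2 - 16) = (w - 4)*(w - 2)*(w + 2)*(w + 4)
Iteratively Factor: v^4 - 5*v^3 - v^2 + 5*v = (v - 5)*(v^3 - v) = (v - 5)*(v + 1)*(v^2 - v) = v*(v - 5)*(v + 1)*(v - 1)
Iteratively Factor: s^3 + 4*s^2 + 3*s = (s)*(s^2 + 4*s + 3) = s*(s + 3)*(s + 1)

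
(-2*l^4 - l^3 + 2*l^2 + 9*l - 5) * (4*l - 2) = -8*l^5 + 10*l^3 + 32*l^2 - 38*l + 10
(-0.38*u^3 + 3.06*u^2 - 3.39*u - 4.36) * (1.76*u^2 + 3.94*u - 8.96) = -0.6688*u^5 + 3.8884*u^4 + 9.4948*u^3 - 48.4478*u^2 + 13.196*u + 39.0656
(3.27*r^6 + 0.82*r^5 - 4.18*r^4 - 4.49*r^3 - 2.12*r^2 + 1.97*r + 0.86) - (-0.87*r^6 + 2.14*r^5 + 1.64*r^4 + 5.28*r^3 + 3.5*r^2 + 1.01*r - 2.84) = 4.14*r^6 - 1.32*r^5 - 5.82*r^4 - 9.77*r^3 - 5.62*r^2 + 0.96*r + 3.7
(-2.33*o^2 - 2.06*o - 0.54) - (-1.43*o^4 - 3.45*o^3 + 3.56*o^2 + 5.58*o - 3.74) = 1.43*o^4 + 3.45*o^3 - 5.89*o^2 - 7.64*o + 3.2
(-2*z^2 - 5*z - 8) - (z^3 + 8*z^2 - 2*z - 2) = -z^3 - 10*z^2 - 3*z - 6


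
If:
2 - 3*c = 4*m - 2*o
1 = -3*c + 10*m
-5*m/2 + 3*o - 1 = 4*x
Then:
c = 80*x/111 + 73/111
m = 8*x/37 + 11/37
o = 56*x/37 + 43/74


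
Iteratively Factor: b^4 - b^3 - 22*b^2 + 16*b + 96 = (b - 3)*(b^3 + 2*b^2 - 16*b - 32) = (b - 3)*(b + 2)*(b^2 - 16) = (b - 3)*(b + 2)*(b + 4)*(b - 4)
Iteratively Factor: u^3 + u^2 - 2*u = (u + 2)*(u^2 - u) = u*(u + 2)*(u - 1)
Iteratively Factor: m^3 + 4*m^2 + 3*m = (m)*(m^2 + 4*m + 3) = m*(m + 1)*(m + 3)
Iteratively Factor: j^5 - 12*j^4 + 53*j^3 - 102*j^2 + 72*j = (j)*(j^4 - 12*j^3 + 53*j^2 - 102*j + 72) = j*(j - 3)*(j^3 - 9*j^2 + 26*j - 24) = j*(j - 3)^2*(j^2 - 6*j + 8) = j*(j - 4)*(j - 3)^2*(j - 2)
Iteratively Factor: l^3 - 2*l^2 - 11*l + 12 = (l - 4)*(l^2 + 2*l - 3) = (l - 4)*(l + 3)*(l - 1)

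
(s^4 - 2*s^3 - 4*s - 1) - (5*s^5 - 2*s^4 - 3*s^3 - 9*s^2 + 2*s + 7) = -5*s^5 + 3*s^4 + s^3 + 9*s^2 - 6*s - 8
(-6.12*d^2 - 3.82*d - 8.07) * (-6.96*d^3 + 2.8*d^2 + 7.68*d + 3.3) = 42.5952*d^5 + 9.4512*d^4 - 1.53039999999999*d^3 - 72.1296*d^2 - 74.5836*d - 26.631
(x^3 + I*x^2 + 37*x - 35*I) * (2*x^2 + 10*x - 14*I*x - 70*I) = 2*x^5 + 10*x^4 - 12*I*x^4 + 88*x^3 - 60*I*x^3 + 440*x^2 - 588*I*x^2 - 490*x - 2940*I*x - 2450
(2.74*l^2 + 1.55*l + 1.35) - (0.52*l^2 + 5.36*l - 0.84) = 2.22*l^2 - 3.81*l + 2.19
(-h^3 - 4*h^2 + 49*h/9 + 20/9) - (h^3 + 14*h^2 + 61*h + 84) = -2*h^3 - 18*h^2 - 500*h/9 - 736/9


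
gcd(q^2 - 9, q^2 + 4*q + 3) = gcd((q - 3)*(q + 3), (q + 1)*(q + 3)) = q + 3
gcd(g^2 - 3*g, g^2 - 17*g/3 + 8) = g - 3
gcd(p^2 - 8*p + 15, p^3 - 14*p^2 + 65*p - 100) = p - 5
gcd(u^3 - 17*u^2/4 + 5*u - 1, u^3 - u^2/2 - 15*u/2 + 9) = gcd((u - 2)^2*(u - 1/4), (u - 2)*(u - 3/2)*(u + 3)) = u - 2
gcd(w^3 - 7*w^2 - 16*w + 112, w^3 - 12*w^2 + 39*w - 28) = w^2 - 11*w + 28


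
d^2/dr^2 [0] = 0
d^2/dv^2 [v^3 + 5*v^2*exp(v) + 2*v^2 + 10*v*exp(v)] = 5*v^2*exp(v) + 30*v*exp(v) + 6*v + 30*exp(v) + 4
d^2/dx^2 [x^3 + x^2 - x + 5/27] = 6*x + 2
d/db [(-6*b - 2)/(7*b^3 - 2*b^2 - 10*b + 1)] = 2*(42*b^3 + 15*b^2 - 4*b - 13)/(49*b^6 - 28*b^5 - 136*b^4 + 54*b^3 + 96*b^2 - 20*b + 1)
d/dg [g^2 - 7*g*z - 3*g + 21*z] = 2*g - 7*z - 3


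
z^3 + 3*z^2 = z^2*(z + 3)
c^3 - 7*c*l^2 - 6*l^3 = (c - 3*l)*(c + l)*(c + 2*l)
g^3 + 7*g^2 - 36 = (g - 2)*(g + 3)*(g + 6)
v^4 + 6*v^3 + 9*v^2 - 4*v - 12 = (v - 1)*(v + 2)^2*(v + 3)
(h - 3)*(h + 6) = h^2 + 3*h - 18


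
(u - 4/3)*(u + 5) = u^2 + 11*u/3 - 20/3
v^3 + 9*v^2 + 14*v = v*(v + 2)*(v + 7)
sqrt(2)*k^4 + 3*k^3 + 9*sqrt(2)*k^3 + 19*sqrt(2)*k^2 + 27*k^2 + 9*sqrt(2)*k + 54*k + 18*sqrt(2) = (k + 3)*(k + 6)*(k + sqrt(2))*(sqrt(2)*k + 1)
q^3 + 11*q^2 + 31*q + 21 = (q + 1)*(q + 3)*(q + 7)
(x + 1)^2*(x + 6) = x^3 + 8*x^2 + 13*x + 6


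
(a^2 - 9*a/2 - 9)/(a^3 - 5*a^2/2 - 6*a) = (a - 6)/(a*(a - 4))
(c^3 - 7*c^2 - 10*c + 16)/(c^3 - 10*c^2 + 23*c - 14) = (c^2 - 6*c - 16)/(c^2 - 9*c + 14)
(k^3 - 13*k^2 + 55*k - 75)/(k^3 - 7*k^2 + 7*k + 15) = (k - 5)/(k + 1)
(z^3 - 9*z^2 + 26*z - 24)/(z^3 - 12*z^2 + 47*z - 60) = (z - 2)/(z - 5)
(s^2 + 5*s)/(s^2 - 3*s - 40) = s/(s - 8)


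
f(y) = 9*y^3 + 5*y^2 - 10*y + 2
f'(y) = 27*y^2 + 10*y - 10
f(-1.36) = 2.21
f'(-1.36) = 26.34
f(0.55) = -0.49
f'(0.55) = 3.67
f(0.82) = 2.12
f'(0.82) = 16.35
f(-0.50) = 7.12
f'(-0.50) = -8.25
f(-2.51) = -83.72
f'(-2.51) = 135.00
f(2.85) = 222.45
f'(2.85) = 237.81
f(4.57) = 919.72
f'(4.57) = 599.59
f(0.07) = 1.33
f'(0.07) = -9.17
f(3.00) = 260.00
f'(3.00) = 263.00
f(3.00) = 260.00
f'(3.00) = 263.00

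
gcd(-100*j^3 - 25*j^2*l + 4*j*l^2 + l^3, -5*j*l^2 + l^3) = 5*j - l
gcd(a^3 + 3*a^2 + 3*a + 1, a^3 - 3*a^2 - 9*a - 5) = a^2 + 2*a + 1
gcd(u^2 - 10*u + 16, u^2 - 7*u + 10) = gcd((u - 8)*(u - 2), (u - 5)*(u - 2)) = u - 2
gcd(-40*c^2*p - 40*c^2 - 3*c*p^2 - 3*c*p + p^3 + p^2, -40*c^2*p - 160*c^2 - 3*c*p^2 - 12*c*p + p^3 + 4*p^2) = -40*c^2 - 3*c*p + p^2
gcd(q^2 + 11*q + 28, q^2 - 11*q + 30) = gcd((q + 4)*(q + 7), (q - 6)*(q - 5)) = 1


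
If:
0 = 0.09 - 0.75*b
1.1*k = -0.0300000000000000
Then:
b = 0.12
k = -0.03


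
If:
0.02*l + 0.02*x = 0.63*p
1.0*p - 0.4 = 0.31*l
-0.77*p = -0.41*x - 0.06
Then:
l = -1.47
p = -0.05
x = -0.25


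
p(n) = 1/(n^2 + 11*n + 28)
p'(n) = (-2*n - 11)/(n^2 + 11*n + 28)^2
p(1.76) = 0.02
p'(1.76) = -0.01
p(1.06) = 0.02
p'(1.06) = -0.01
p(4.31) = 0.01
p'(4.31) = -0.00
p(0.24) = 0.03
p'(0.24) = -0.01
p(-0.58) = 0.05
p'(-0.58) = -0.02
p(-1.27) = 0.06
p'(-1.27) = -0.03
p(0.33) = 0.03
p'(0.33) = -0.01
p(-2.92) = 0.23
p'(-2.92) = -0.27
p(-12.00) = 0.02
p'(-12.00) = 0.01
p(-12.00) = 0.02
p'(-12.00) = 0.01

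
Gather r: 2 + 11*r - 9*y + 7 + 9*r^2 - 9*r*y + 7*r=9*r^2 + r*(18 - 9*y) - 9*y + 9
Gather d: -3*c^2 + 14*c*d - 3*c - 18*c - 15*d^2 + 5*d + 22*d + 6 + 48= -3*c^2 - 21*c - 15*d^2 + d*(14*c + 27) + 54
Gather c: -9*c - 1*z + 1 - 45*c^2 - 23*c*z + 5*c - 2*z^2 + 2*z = -45*c^2 + c*(-23*z - 4) - 2*z^2 + z + 1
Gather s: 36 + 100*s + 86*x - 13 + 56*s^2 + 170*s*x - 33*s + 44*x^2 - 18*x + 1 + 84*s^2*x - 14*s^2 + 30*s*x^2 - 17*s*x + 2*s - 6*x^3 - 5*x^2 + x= s^2*(84*x + 42) + s*(30*x^2 + 153*x + 69) - 6*x^3 + 39*x^2 + 69*x + 24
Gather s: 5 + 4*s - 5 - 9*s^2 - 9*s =-9*s^2 - 5*s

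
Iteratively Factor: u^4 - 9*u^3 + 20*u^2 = (u)*(u^3 - 9*u^2 + 20*u) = u^2*(u^2 - 9*u + 20) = u^2*(u - 5)*(u - 4)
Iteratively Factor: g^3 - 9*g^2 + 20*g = (g)*(g^2 - 9*g + 20) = g*(g - 4)*(g - 5)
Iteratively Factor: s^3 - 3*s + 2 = (s + 2)*(s^2 - 2*s + 1) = (s - 1)*(s + 2)*(s - 1)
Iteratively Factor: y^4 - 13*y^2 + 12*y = (y + 4)*(y^3 - 4*y^2 + 3*y) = (y - 1)*(y + 4)*(y^2 - 3*y) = (y - 3)*(y - 1)*(y + 4)*(y)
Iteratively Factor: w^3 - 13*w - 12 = (w - 4)*(w^2 + 4*w + 3) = (w - 4)*(w + 1)*(w + 3)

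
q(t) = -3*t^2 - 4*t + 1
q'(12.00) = -76.00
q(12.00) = -479.00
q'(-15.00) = 86.00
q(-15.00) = -614.00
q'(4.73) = -32.38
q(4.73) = -85.04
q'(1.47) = -12.82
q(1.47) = -11.36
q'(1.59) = -13.54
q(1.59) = -12.94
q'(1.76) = -14.56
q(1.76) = -15.33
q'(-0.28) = -2.32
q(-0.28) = 1.88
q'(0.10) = -4.60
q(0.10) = 0.57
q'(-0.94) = 1.64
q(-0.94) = 2.11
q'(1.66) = -13.96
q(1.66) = -13.91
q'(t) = -6*t - 4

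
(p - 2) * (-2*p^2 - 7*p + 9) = -2*p^3 - 3*p^2 + 23*p - 18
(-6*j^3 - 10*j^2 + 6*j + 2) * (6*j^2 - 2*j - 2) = -36*j^5 - 48*j^4 + 68*j^3 + 20*j^2 - 16*j - 4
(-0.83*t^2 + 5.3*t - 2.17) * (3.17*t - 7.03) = -2.6311*t^3 + 22.6359*t^2 - 44.1379*t + 15.2551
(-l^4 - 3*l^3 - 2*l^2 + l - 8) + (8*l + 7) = -l^4 - 3*l^3 - 2*l^2 + 9*l - 1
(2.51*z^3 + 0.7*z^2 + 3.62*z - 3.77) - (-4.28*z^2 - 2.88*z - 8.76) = 2.51*z^3 + 4.98*z^2 + 6.5*z + 4.99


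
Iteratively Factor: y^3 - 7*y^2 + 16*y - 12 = (y - 3)*(y^2 - 4*y + 4) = (y - 3)*(y - 2)*(y - 2)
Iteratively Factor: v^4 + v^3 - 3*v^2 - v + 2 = (v + 1)*(v^3 - 3*v + 2) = (v - 1)*(v + 1)*(v^2 + v - 2) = (v - 1)*(v + 1)*(v + 2)*(v - 1)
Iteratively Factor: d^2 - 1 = (d + 1)*(d - 1)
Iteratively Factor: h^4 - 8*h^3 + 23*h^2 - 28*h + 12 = (h - 3)*(h^3 - 5*h^2 + 8*h - 4) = (h - 3)*(h - 1)*(h^2 - 4*h + 4) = (h - 3)*(h - 2)*(h - 1)*(h - 2)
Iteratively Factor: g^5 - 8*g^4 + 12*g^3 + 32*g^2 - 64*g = (g - 4)*(g^4 - 4*g^3 - 4*g^2 + 16*g) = (g - 4)*(g - 2)*(g^3 - 2*g^2 - 8*g) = (g - 4)*(g - 2)*(g + 2)*(g^2 - 4*g) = (g - 4)^2*(g - 2)*(g + 2)*(g)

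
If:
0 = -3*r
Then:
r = 0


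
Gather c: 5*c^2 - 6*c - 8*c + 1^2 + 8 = 5*c^2 - 14*c + 9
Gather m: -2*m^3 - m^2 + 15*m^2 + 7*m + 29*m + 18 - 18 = -2*m^3 + 14*m^2 + 36*m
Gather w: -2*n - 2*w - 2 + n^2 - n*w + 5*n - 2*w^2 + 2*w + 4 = n^2 - n*w + 3*n - 2*w^2 + 2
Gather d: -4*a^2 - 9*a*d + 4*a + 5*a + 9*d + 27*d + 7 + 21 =-4*a^2 + 9*a + d*(36 - 9*a) + 28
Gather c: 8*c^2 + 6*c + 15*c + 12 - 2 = 8*c^2 + 21*c + 10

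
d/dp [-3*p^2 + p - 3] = 1 - 6*p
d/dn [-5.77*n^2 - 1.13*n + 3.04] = -11.54*n - 1.13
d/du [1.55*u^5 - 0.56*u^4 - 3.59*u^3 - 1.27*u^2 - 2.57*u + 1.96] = 7.75*u^4 - 2.24*u^3 - 10.77*u^2 - 2.54*u - 2.57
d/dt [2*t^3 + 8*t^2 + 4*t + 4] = 6*t^2 + 16*t + 4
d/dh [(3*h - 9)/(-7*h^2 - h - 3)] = 3*(-7*h^2 - h + (h - 3)*(14*h + 1) - 3)/(7*h^2 + h + 3)^2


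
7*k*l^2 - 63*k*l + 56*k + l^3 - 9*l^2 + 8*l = (7*k + l)*(l - 8)*(l - 1)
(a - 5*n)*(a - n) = a^2 - 6*a*n + 5*n^2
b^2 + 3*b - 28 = (b - 4)*(b + 7)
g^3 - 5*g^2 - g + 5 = (g - 5)*(g - 1)*(g + 1)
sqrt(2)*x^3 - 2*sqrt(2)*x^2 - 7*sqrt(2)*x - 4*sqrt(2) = (x - 4)*(x + 1)*(sqrt(2)*x + sqrt(2))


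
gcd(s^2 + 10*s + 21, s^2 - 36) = 1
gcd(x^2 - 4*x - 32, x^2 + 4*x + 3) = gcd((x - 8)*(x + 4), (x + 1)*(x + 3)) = 1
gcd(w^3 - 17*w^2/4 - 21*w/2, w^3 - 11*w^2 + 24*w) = w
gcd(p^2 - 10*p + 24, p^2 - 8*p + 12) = p - 6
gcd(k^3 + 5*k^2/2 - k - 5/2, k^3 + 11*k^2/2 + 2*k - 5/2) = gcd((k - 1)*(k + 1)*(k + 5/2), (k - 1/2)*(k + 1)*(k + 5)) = k + 1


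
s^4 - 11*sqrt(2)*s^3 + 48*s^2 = s^2*(s - 8*sqrt(2))*(s - 3*sqrt(2))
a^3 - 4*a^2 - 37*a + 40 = (a - 8)*(a - 1)*(a + 5)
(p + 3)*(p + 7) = p^2 + 10*p + 21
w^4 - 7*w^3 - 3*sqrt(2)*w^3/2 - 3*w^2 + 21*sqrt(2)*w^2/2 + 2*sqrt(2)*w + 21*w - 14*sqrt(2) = (w - 7)*(w - 2*sqrt(2))*(w - sqrt(2)/2)*(w + sqrt(2))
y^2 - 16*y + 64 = (y - 8)^2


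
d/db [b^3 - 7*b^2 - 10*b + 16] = 3*b^2 - 14*b - 10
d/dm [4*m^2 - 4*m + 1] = 8*m - 4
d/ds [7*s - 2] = 7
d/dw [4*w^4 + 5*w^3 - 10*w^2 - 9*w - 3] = 16*w^3 + 15*w^2 - 20*w - 9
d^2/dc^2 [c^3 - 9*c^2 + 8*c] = 6*c - 18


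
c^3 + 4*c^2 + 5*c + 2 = (c + 1)^2*(c + 2)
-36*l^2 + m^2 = (-6*l + m)*(6*l + m)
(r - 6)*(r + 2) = r^2 - 4*r - 12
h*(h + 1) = h^2 + h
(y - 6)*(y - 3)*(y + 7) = y^3 - 2*y^2 - 45*y + 126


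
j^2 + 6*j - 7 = (j - 1)*(j + 7)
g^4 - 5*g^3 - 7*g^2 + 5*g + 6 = (g - 6)*(g - 1)*(g + 1)^2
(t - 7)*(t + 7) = t^2 - 49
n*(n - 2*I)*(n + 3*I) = n^3 + I*n^2 + 6*n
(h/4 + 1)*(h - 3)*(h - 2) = h^3/4 - h^2/4 - 7*h/2 + 6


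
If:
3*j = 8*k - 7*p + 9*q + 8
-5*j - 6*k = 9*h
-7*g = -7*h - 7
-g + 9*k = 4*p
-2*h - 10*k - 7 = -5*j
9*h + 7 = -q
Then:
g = 6260/22719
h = -16459/22719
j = 9325/7573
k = 1376/22719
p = 1531/22719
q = -3634/7573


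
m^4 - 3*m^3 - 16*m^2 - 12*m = m*(m - 6)*(m + 1)*(m + 2)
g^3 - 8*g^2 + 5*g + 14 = (g - 7)*(g - 2)*(g + 1)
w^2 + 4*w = w*(w + 4)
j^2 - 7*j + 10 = (j - 5)*(j - 2)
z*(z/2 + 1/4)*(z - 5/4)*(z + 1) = z^4/2 + z^3/8 - 11*z^2/16 - 5*z/16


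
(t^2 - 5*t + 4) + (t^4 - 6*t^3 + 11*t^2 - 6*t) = t^4 - 6*t^3 + 12*t^2 - 11*t + 4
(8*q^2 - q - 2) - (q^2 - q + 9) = 7*q^2 - 11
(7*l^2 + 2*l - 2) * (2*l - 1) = 14*l^3 - 3*l^2 - 6*l + 2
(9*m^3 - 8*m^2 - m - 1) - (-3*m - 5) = 9*m^3 - 8*m^2 + 2*m + 4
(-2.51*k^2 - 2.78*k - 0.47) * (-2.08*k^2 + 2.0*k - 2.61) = 5.2208*k^4 + 0.7624*k^3 + 1.9687*k^2 + 6.3158*k + 1.2267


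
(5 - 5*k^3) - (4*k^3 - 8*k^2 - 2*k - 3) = -9*k^3 + 8*k^2 + 2*k + 8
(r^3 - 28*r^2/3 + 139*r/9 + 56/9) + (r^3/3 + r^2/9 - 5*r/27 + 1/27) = 4*r^3/3 - 83*r^2/9 + 412*r/27 + 169/27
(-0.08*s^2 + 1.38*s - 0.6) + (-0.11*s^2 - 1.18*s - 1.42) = -0.19*s^2 + 0.2*s - 2.02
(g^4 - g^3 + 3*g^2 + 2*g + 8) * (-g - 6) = -g^5 - 5*g^4 + 3*g^3 - 20*g^2 - 20*g - 48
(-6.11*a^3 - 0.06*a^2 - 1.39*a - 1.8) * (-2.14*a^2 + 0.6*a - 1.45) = 13.0754*a^5 - 3.5376*a^4 + 11.7981*a^3 + 3.105*a^2 + 0.9355*a + 2.61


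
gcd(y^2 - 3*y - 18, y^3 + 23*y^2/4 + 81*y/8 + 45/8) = y + 3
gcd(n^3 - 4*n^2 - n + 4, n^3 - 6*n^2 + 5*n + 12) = n^2 - 3*n - 4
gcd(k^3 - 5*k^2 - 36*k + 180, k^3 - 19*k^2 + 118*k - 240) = k^2 - 11*k + 30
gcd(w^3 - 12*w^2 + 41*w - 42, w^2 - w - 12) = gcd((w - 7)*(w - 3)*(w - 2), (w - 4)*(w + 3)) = 1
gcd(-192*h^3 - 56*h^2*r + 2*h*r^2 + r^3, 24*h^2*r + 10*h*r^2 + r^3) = 24*h^2 + 10*h*r + r^2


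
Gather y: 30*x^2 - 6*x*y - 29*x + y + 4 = 30*x^2 - 29*x + y*(1 - 6*x) + 4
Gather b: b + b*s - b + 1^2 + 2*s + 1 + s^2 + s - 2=b*s + s^2 + 3*s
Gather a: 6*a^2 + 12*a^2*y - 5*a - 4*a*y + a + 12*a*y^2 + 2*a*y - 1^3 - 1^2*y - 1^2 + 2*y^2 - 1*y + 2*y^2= a^2*(12*y + 6) + a*(12*y^2 - 2*y - 4) + 4*y^2 - 2*y - 2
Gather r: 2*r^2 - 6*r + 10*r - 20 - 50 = 2*r^2 + 4*r - 70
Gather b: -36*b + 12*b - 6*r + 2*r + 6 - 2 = -24*b - 4*r + 4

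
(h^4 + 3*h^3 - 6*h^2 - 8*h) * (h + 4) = h^5 + 7*h^4 + 6*h^3 - 32*h^2 - 32*h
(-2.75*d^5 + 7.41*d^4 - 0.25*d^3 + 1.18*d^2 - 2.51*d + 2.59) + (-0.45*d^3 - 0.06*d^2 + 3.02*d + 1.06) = -2.75*d^5 + 7.41*d^4 - 0.7*d^3 + 1.12*d^2 + 0.51*d + 3.65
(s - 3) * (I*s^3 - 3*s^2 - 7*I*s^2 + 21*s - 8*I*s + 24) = I*s^4 - 3*s^3 - 10*I*s^3 + 30*s^2 + 13*I*s^2 - 39*s + 24*I*s - 72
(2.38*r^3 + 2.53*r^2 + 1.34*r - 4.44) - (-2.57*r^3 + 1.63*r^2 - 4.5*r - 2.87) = 4.95*r^3 + 0.9*r^2 + 5.84*r - 1.57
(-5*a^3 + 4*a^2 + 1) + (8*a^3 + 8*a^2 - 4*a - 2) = 3*a^3 + 12*a^2 - 4*a - 1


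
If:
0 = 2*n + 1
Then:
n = -1/2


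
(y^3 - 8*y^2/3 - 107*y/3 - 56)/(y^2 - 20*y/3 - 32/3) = (3*y^2 + 16*y + 21)/(3*y + 4)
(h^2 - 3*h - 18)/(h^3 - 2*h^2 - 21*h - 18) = 1/(h + 1)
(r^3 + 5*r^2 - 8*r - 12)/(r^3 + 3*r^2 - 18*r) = (r^2 - r - 2)/(r*(r - 3))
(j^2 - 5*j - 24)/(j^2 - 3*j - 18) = (j - 8)/(j - 6)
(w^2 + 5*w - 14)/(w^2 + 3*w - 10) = (w + 7)/(w + 5)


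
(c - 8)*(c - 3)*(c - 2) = c^3 - 13*c^2 + 46*c - 48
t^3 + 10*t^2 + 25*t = t*(t + 5)^2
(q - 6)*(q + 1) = q^2 - 5*q - 6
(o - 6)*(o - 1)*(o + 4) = o^3 - 3*o^2 - 22*o + 24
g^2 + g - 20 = (g - 4)*(g + 5)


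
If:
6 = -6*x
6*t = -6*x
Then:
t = 1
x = -1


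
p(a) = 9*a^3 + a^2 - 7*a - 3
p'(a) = 27*a^2 + 2*a - 7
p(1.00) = 0.00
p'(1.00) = 22.00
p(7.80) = 4274.21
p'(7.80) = 1651.28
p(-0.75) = -0.98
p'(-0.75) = 6.69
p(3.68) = 433.31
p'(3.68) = 366.00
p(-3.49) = -348.97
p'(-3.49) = 314.88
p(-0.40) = -0.62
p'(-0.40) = -3.48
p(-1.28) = -11.28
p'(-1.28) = 34.68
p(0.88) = -2.25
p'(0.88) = 15.67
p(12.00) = 15609.00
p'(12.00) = 3905.00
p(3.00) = 228.00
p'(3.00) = 242.00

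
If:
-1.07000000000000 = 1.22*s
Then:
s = -0.88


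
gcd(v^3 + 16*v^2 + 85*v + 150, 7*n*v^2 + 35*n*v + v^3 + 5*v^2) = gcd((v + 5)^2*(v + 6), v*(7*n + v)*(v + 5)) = v + 5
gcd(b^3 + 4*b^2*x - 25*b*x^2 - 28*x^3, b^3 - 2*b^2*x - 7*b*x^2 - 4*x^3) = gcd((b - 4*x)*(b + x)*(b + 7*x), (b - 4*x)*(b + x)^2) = -b^2 + 3*b*x + 4*x^2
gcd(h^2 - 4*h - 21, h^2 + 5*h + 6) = h + 3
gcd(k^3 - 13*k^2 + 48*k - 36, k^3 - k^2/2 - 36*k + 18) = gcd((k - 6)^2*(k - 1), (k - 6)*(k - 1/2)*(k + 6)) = k - 6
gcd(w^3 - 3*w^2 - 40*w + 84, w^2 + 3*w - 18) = w + 6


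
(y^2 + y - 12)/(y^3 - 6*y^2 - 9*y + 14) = (y^2 + y - 12)/(y^3 - 6*y^2 - 9*y + 14)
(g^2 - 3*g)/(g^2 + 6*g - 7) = g*(g - 3)/(g^2 + 6*g - 7)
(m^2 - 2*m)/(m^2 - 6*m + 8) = m/(m - 4)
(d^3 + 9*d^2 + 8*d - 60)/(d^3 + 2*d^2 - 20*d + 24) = (d + 5)/(d - 2)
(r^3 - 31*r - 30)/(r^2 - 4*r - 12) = (r^2 + 6*r + 5)/(r + 2)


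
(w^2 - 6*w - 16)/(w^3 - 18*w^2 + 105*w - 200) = (w + 2)/(w^2 - 10*w + 25)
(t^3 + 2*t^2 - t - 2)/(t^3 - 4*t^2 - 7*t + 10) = (t + 1)/(t - 5)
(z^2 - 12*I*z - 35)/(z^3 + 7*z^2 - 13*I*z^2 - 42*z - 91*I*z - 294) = (z - 5*I)/(z^2 + z*(7 - 6*I) - 42*I)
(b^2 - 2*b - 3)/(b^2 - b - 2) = (b - 3)/(b - 2)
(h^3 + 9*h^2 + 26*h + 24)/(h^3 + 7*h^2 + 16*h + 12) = (h + 4)/(h + 2)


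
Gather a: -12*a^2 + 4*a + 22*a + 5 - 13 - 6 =-12*a^2 + 26*a - 14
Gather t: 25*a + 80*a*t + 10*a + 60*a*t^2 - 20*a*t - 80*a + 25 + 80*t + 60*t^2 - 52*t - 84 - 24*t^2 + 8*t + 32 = -45*a + t^2*(60*a + 36) + t*(60*a + 36) - 27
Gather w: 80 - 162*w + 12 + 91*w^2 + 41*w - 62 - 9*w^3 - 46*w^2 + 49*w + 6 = -9*w^3 + 45*w^2 - 72*w + 36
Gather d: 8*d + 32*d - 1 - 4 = 40*d - 5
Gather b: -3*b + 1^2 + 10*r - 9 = -3*b + 10*r - 8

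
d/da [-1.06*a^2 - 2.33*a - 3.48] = -2.12*a - 2.33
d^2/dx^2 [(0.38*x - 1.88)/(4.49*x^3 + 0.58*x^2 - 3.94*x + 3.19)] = (45.965028*x^5 - 448.87428*x^4 - 64.633816*x^3 + 130.44204*x^2 + 183.123168*x - 41.859848)/(90.518849*x^9 + 35.078574*x^8 - 233.761074*x^7 + 131.563981*x^6 + 254.971032*x^5 - 308.367672*x^4 + 32.170355*x^3 + 166.267266*x^2 - 120.281502*x + 32.461759)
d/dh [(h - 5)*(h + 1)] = 2*h - 4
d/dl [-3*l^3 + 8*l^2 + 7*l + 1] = -9*l^2 + 16*l + 7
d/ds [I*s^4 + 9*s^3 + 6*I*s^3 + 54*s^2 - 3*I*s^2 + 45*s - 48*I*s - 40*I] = 4*I*s^3 + s^2*(27 + 18*I) + 6*s*(18 - I) + 45 - 48*I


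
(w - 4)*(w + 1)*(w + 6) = w^3 + 3*w^2 - 22*w - 24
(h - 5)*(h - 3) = h^2 - 8*h + 15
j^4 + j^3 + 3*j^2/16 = j^2*(j + 1/4)*(j + 3/4)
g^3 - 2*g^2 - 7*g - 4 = (g - 4)*(g + 1)^2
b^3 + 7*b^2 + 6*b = b*(b + 1)*(b + 6)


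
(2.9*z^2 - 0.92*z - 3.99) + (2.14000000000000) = 2.9*z^2 - 0.92*z - 1.85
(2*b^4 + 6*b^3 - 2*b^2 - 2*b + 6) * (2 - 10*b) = -20*b^5 - 56*b^4 + 32*b^3 + 16*b^2 - 64*b + 12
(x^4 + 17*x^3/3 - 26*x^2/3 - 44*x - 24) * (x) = x^5 + 17*x^4/3 - 26*x^3/3 - 44*x^2 - 24*x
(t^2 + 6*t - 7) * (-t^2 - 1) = -t^4 - 6*t^3 + 6*t^2 - 6*t + 7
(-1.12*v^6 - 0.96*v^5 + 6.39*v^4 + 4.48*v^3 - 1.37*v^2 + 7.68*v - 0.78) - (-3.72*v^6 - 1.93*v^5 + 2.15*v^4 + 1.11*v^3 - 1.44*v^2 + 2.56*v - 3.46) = 2.6*v^6 + 0.97*v^5 + 4.24*v^4 + 3.37*v^3 + 0.0699999999999998*v^2 + 5.12*v + 2.68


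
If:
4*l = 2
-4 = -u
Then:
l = 1/2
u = 4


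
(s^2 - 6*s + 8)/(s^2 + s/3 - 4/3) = 3*(s^2 - 6*s + 8)/(3*s^2 + s - 4)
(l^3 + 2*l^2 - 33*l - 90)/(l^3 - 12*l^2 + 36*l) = (l^2 + 8*l + 15)/(l*(l - 6))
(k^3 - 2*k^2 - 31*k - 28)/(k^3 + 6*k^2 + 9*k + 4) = (k - 7)/(k + 1)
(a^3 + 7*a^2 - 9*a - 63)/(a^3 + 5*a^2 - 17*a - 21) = (a + 3)/(a + 1)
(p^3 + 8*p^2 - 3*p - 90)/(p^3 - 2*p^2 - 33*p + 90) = (p + 5)/(p - 5)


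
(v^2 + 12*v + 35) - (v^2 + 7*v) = 5*v + 35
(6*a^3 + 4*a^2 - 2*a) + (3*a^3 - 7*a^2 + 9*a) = 9*a^3 - 3*a^2 + 7*a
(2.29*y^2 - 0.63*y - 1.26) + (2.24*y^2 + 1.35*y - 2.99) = 4.53*y^2 + 0.72*y - 4.25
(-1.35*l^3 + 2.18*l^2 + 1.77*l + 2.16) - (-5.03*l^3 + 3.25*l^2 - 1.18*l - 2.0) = 3.68*l^3 - 1.07*l^2 + 2.95*l + 4.16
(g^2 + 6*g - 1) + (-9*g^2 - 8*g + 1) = -8*g^2 - 2*g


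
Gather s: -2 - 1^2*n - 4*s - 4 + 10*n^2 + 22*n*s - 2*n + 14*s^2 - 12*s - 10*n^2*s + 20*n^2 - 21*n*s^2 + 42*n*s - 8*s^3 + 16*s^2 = 30*n^2 - 3*n - 8*s^3 + s^2*(30 - 21*n) + s*(-10*n^2 + 64*n - 16) - 6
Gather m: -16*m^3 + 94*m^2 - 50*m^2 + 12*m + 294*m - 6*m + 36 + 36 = -16*m^3 + 44*m^2 + 300*m + 72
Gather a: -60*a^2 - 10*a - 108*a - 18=-60*a^2 - 118*a - 18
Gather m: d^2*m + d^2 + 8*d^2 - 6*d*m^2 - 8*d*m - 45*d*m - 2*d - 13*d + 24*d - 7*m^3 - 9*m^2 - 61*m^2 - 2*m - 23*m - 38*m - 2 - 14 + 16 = 9*d^2 + 9*d - 7*m^3 + m^2*(-6*d - 70) + m*(d^2 - 53*d - 63)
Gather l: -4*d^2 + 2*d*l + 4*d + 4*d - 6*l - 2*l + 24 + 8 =-4*d^2 + 8*d + l*(2*d - 8) + 32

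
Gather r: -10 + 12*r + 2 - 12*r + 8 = 0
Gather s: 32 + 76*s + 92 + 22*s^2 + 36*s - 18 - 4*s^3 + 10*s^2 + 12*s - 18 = -4*s^3 + 32*s^2 + 124*s + 88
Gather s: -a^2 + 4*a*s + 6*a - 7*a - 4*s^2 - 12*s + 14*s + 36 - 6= -a^2 - a - 4*s^2 + s*(4*a + 2) + 30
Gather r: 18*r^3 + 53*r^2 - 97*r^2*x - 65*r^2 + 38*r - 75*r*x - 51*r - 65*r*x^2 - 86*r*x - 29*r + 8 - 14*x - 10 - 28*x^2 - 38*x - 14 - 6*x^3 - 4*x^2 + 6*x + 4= 18*r^3 + r^2*(-97*x - 12) + r*(-65*x^2 - 161*x - 42) - 6*x^3 - 32*x^2 - 46*x - 12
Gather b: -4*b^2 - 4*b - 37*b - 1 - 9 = -4*b^2 - 41*b - 10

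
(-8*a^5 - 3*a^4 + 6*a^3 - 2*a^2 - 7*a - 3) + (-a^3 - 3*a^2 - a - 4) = -8*a^5 - 3*a^4 + 5*a^3 - 5*a^2 - 8*a - 7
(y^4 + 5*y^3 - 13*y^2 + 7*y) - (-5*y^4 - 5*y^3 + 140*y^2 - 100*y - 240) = 6*y^4 + 10*y^3 - 153*y^2 + 107*y + 240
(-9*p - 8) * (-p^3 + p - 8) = 9*p^4 + 8*p^3 - 9*p^2 + 64*p + 64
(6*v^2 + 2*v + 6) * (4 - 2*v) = -12*v^3 + 20*v^2 - 4*v + 24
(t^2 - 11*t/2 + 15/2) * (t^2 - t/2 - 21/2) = t^4 - 6*t^3 - t^2/4 + 54*t - 315/4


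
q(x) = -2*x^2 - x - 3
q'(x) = -4*x - 1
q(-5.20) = -51.88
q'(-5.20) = 19.80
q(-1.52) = -6.10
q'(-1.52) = 5.08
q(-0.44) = -2.95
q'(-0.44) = 0.76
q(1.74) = -10.80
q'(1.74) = -7.96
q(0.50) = -4.00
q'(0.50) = -3.00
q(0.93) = -5.66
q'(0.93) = -4.72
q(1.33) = -7.87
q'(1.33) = -6.32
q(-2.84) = -16.29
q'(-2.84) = 10.36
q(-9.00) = -156.00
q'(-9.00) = 35.00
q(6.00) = -81.00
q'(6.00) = -25.00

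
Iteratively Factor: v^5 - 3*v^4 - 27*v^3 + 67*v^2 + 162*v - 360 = (v - 5)*(v^4 + 2*v^3 - 17*v^2 - 18*v + 72) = (v - 5)*(v + 4)*(v^3 - 2*v^2 - 9*v + 18) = (v - 5)*(v + 3)*(v + 4)*(v^2 - 5*v + 6) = (v - 5)*(v - 3)*(v + 3)*(v + 4)*(v - 2)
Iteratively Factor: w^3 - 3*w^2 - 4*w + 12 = (w - 2)*(w^2 - w - 6) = (w - 2)*(w + 2)*(w - 3)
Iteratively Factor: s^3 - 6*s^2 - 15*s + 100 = (s - 5)*(s^2 - s - 20) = (s - 5)*(s + 4)*(s - 5)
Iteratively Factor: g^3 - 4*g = (g)*(g^2 - 4) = g*(g - 2)*(g + 2)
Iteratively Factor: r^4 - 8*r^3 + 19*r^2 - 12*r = (r - 4)*(r^3 - 4*r^2 + 3*r) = (r - 4)*(r - 1)*(r^2 - 3*r) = (r - 4)*(r - 3)*(r - 1)*(r)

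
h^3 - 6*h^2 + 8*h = h*(h - 4)*(h - 2)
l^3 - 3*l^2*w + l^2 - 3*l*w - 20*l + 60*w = (l - 4)*(l + 5)*(l - 3*w)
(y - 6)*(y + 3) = y^2 - 3*y - 18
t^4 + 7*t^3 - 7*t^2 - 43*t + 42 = (t - 2)*(t - 1)*(t + 3)*(t + 7)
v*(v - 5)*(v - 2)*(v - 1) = v^4 - 8*v^3 + 17*v^2 - 10*v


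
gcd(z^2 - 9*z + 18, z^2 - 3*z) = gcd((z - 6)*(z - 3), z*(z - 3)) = z - 3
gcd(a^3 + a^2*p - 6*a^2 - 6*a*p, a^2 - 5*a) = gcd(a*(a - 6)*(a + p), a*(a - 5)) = a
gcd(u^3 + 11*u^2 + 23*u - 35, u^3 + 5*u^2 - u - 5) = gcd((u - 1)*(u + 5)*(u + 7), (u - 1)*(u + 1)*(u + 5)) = u^2 + 4*u - 5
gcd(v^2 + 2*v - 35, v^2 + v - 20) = 1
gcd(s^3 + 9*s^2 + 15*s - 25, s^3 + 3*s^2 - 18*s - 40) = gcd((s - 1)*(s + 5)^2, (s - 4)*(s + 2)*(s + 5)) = s + 5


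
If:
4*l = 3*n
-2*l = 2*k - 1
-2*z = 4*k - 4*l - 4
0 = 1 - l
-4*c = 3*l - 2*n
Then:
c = -1/12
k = -1/2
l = 1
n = 4/3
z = 5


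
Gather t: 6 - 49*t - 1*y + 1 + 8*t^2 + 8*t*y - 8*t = 8*t^2 + t*(8*y - 57) - y + 7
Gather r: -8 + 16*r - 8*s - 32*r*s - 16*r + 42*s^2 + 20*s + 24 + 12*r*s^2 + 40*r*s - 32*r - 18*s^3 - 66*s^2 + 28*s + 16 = r*(12*s^2 + 8*s - 32) - 18*s^3 - 24*s^2 + 40*s + 32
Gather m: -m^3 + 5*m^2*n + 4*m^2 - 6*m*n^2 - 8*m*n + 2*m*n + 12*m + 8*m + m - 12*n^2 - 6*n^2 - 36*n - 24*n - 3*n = -m^3 + m^2*(5*n + 4) + m*(-6*n^2 - 6*n + 21) - 18*n^2 - 63*n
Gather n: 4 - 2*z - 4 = -2*z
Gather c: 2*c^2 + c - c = 2*c^2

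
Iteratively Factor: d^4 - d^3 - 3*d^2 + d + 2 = (d + 1)*(d^3 - 2*d^2 - d + 2) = (d - 1)*(d + 1)*(d^2 - d - 2) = (d - 2)*(d - 1)*(d + 1)*(d + 1)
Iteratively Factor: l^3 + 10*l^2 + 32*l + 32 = (l + 4)*(l^2 + 6*l + 8) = (l + 2)*(l + 4)*(l + 4)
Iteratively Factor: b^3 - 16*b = (b + 4)*(b^2 - 4*b) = (b - 4)*(b + 4)*(b)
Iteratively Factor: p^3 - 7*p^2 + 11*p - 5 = (p - 1)*(p^2 - 6*p + 5) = (p - 5)*(p - 1)*(p - 1)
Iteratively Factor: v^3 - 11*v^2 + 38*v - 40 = (v - 2)*(v^2 - 9*v + 20) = (v - 4)*(v - 2)*(v - 5)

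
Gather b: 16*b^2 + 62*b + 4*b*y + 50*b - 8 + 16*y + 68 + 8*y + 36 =16*b^2 + b*(4*y + 112) + 24*y + 96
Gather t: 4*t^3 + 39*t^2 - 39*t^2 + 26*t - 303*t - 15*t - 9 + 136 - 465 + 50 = 4*t^3 - 292*t - 288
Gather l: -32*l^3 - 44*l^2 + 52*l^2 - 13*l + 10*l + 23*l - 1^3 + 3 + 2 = -32*l^3 + 8*l^2 + 20*l + 4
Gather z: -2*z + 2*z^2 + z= 2*z^2 - z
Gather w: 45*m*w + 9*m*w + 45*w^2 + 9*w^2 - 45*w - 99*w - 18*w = 54*w^2 + w*(54*m - 162)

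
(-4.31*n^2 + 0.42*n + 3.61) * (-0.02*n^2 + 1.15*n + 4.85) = 0.0862*n^4 - 4.9649*n^3 - 20.4927*n^2 + 6.1885*n + 17.5085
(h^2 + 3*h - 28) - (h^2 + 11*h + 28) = -8*h - 56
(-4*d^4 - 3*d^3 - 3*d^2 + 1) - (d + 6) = -4*d^4 - 3*d^3 - 3*d^2 - d - 5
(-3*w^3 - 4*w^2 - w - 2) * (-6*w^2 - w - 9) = 18*w^5 + 27*w^4 + 37*w^3 + 49*w^2 + 11*w + 18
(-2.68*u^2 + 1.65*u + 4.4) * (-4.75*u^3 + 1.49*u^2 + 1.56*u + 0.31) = 12.73*u^5 - 11.8307*u^4 - 22.6223*u^3 + 8.2992*u^2 + 7.3755*u + 1.364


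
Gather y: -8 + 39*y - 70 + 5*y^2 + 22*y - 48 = 5*y^2 + 61*y - 126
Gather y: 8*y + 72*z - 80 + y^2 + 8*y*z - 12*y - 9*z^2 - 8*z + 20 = y^2 + y*(8*z - 4) - 9*z^2 + 64*z - 60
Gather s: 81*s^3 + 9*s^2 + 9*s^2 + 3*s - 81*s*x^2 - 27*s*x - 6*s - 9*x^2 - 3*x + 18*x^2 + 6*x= 81*s^3 + 18*s^2 + s*(-81*x^2 - 27*x - 3) + 9*x^2 + 3*x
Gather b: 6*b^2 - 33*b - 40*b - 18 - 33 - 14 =6*b^2 - 73*b - 65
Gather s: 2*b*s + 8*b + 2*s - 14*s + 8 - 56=8*b + s*(2*b - 12) - 48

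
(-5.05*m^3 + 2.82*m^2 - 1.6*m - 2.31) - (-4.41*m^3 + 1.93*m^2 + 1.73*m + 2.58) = -0.64*m^3 + 0.89*m^2 - 3.33*m - 4.89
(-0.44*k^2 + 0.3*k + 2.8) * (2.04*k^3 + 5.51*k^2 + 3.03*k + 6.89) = -0.8976*k^5 - 1.8124*k^4 + 6.0318*k^3 + 13.3054*k^2 + 10.551*k + 19.292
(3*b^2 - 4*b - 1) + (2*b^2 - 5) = 5*b^2 - 4*b - 6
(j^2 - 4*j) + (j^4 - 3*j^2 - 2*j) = j^4 - 2*j^2 - 6*j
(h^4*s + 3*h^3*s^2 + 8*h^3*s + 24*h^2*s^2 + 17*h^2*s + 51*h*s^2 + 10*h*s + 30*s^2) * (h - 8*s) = h^5*s - 5*h^4*s^2 + 8*h^4*s - 24*h^3*s^3 - 40*h^3*s^2 + 17*h^3*s - 192*h^2*s^3 - 85*h^2*s^2 + 10*h^2*s - 408*h*s^3 - 50*h*s^2 - 240*s^3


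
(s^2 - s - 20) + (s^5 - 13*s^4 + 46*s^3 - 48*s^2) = s^5 - 13*s^4 + 46*s^3 - 47*s^2 - s - 20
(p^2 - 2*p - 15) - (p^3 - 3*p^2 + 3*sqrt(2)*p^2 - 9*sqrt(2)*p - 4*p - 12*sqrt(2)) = -p^3 - 3*sqrt(2)*p^2 + 4*p^2 + 2*p + 9*sqrt(2)*p - 15 + 12*sqrt(2)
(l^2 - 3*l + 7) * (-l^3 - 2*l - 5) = -l^5 + 3*l^4 - 9*l^3 + l^2 + l - 35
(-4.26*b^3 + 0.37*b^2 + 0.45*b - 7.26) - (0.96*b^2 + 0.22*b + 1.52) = -4.26*b^3 - 0.59*b^2 + 0.23*b - 8.78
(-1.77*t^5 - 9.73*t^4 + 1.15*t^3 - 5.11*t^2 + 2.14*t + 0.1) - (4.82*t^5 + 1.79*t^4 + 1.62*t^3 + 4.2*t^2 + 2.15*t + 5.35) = -6.59*t^5 - 11.52*t^4 - 0.47*t^3 - 9.31*t^2 - 0.00999999999999979*t - 5.25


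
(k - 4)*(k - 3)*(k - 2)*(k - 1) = k^4 - 10*k^3 + 35*k^2 - 50*k + 24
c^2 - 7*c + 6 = (c - 6)*(c - 1)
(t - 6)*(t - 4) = t^2 - 10*t + 24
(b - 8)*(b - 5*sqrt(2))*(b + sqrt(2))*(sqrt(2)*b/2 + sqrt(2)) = sqrt(2)*b^4/2 - 3*sqrt(2)*b^3 - 4*b^3 - 13*sqrt(2)*b^2 + 24*b^2 + 30*sqrt(2)*b + 64*b + 80*sqrt(2)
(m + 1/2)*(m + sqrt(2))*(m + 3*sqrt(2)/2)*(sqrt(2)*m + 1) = sqrt(2)*m^4 + sqrt(2)*m^3/2 + 6*m^3 + 3*m^2 + 11*sqrt(2)*m^2/2 + 3*m + 11*sqrt(2)*m/4 + 3/2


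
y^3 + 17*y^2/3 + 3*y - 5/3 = (y - 1/3)*(y + 1)*(y + 5)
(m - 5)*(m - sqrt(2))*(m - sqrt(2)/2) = m^3 - 5*m^2 - 3*sqrt(2)*m^2/2 + m + 15*sqrt(2)*m/2 - 5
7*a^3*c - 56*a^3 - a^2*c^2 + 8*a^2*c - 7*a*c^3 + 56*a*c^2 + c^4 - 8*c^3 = (-7*a + c)*(-a + c)*(a + c)*(c - 8)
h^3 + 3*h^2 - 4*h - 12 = (h - 2)*(h + 2)*(h + 3)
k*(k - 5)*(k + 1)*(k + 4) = k^4 - 21*k^2 - 20*k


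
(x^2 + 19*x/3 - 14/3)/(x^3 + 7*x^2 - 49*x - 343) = (x - 2/3)/(x^2 - 49)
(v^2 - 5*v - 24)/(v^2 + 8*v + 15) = (v - 8)/(v + 5)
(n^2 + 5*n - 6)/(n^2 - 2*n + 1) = (n + 6)/(n - 1)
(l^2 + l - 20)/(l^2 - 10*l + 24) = (l + 5)/(l - 6)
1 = 1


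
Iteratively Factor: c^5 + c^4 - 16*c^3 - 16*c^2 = (c + 4)*(c^4 - 3*c^3 - 4*c^2) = (c - 4)*(c + 4)*(c^3 + c^2) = c*(c - 4)*(c + 4)*(c^2 + c) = c^2*(c - 4)*(c + 4)*(c + 1)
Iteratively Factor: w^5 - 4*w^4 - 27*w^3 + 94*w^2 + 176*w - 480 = (w + 4)*(w^4 - 8*w^3 + 5*w^2 + 74*w - 120) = (w - 2)*(w + 4)*(w^3 - 6*w^2 - 7*w + 60) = (w - 5)*(w - 2)*(w + 4)*(w^2 - w - 12) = (w - 5)*(w - 2)*(w + 3)*(w + 4)*(w - 4)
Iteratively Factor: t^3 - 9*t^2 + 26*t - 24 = (t - 4)*(t^2 - 5*t + 6) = (t - 4)*(t - 2)*(t - 3)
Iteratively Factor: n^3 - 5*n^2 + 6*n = (n - 2)*(n^2 - 3*n) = (n - 3)*(n - 2)*(n)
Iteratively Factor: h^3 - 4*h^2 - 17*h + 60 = (h - 5)*(h^2 + h - 12) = (h - 5)*(h + 4)*(h - 3)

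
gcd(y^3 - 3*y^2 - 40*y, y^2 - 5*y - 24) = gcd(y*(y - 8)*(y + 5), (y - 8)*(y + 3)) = y - 8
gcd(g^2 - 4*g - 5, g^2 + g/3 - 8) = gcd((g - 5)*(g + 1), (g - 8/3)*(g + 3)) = 1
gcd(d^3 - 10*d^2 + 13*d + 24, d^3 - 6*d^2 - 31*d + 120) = d^2 - 11*d + 24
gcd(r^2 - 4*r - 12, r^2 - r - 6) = r + 2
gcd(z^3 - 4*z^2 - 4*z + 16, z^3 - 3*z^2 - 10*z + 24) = z^2 - 6*z + 8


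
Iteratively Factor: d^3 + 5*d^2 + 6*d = (d + 3)*(d^2 + 2*d) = (d + 2)*(d + 3)*(d)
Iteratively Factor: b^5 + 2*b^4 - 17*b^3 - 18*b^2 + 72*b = (b + 3)*(b^4 - b^3 - 14*b^2 + 24*b) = b*(b + 3)*(b^3 - b^2 - 14*b + 24) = b*(b + 3)*(b + 4)*(b^2 - 5*b + 6) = b*(b - 2)*(b + 3)*(b + 4)*(b - 3)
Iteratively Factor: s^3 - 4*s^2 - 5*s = (s)*(s^2 - 4*s - 5) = s*(s + 1)*(s - 5)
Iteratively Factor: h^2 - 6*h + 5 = (h - 5)*(h - 1)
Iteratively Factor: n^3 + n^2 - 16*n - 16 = (n + 1)*(n^2 - 16) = (n + 1)*(n + 4)*(n - 4)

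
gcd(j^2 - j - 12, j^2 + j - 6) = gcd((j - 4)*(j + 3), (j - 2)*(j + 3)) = j + 3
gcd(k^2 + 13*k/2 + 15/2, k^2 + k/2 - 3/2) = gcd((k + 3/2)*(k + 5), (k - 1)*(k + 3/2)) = k + 3/2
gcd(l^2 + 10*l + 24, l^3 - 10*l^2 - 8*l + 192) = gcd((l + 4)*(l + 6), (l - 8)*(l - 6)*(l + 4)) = l + 4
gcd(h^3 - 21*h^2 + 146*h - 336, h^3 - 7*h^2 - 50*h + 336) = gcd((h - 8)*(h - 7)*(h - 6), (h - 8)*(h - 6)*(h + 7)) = h^2 - 14*h + 48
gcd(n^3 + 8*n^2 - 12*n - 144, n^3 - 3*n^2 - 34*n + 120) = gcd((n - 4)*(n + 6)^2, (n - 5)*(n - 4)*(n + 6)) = n^2 + 2*n - 24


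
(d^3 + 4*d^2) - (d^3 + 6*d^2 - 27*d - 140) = -2*d^2 + 27*d + 140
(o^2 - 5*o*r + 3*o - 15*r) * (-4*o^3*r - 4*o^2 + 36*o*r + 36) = -4*o^5*r + 20*o^4*r^2 - 12*o^4*r - 4*o^4 + 60*o^3*r^2 + 56*o^3*r - 12*o^3 - 180*o^2*r^2 + 168*o^2*r + 36*o^2 - 540*o*r^2 - 180*o*r + 108*o - 540*r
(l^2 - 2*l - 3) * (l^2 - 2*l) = l^4 - 4*l^3 + l^2 + 6*l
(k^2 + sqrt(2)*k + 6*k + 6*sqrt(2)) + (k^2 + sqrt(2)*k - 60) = 2*k^2 + 2*sqrt(2)*k + 6*k - 60 + 6*sqrt(2)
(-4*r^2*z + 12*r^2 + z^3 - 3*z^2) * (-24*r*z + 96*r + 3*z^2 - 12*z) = 96*r^3*z^2 - 672*r^3*z + 1152*r^3 - 12*r^2*z^3 + 84*r^2*z^2 - 144*r^2*z - 24*r*z^4 + 168*r*z^3 - 288*r*z^2 + 3*z^5 - 21*z^4 + 36*z^3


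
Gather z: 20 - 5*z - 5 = 15 - 5*z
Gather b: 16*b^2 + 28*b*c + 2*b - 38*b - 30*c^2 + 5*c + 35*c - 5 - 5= 16*b^2 + b*(28*c - 36) - 30*c^2 + 40*c - 10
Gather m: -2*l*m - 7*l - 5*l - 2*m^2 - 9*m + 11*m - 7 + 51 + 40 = -12*l - 2*m^2 + m*(2 - 2*l) + 84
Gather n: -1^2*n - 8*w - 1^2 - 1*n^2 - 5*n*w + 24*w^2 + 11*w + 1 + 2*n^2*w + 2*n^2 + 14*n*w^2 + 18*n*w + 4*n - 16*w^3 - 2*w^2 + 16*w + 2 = n^2*(2*w + 1) + n*(14*w^2 + 13*w + 3) - 16*w^3 + 22*w^2 + 19*w + 2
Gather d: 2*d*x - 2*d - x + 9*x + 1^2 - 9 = d*(2*x - 2) + 8*x - 8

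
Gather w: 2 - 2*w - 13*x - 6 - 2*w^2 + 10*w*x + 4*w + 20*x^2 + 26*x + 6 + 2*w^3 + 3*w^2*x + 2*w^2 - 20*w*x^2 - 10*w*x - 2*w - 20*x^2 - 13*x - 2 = 2*w^3 + 3*w^2*x - 20*w*x^2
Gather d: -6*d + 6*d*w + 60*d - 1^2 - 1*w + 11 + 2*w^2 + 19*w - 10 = d*(6*w + 54) + 2*w^2 + 18*w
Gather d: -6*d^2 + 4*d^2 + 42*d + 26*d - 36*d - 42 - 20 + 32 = -2*d^2 + 32*d - 30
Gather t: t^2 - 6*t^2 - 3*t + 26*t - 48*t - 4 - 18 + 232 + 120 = -5*t^2 - 25*t + 330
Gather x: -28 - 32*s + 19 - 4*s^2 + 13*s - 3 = -4*s^2 - 19*s - 12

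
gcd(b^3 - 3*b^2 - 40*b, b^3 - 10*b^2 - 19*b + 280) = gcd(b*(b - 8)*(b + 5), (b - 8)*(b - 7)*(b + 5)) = b^2 - 3*b - 40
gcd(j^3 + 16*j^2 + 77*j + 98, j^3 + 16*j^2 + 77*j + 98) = j^3 + 16*j^2 + 77*j + 98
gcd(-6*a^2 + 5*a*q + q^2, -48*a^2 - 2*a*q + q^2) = 6*a + q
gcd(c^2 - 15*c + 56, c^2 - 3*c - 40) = c - 8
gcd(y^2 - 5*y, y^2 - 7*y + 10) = y - 5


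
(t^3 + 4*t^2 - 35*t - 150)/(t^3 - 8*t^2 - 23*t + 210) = (t + 5)/(t - 7)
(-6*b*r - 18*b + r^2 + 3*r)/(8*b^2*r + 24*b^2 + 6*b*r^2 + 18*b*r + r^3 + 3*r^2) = (-6*b + r)/(8*b^2 + 6*b*r + r^2)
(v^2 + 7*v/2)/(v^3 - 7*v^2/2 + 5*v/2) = (2*v + 7)/(2*v^2 - 7*v + 5)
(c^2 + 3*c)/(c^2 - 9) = c/(c - 3)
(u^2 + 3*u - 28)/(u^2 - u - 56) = (u - 4)/(u - 8)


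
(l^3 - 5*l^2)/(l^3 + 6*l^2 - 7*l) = l*(l - 5)/(l^2 + 6*l - 7)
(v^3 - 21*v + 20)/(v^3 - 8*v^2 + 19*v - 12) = (v + 5)/(v - 3)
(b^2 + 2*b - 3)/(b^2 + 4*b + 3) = (b - 1)/(b + 1)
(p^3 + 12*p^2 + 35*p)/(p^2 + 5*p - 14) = p*(p + 5)/(p - 2)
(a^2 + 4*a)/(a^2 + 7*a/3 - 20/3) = 3*a/(3*a - 5)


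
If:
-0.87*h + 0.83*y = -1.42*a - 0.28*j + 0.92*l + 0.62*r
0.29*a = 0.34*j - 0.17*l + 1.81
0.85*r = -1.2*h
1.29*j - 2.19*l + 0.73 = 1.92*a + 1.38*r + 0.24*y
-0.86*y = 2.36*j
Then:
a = 3.26151458232575 - 0.4677760225151*y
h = 8.55365473561607 - 0.0187814710311623*y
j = -0.364406779661017*y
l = 0.0691573026154891*y + 5.0832986536796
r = 0.0265150179263467*y - 12.0757478620462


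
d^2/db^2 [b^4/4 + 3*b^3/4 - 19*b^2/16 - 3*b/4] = 3*b^2 + 9*b/2 - 19/8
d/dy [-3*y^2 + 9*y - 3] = 9 - 6*y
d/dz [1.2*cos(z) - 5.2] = -1.2*sin(z)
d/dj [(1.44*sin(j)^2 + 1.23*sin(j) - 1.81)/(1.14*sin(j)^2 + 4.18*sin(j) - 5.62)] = (4.617*sin(j)^2 - 12.0588*sin(j) + 0.653199999999999)*cos(j)/(1.2996*sin(j)^4 + 9.5304*sin(j)^3 + 4.6588*sin(j)^2 - 46.9832*sin(j) + 31.5844)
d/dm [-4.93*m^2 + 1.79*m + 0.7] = 1.79 - 9.86*m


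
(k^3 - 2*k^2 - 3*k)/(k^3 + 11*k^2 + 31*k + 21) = k*(k - 3)/(k^2 + 10*k + 21)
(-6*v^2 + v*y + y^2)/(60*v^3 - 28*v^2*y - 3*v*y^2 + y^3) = (3*v + y)/(-30*v^2 - v*y + y^2)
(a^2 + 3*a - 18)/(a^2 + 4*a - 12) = (a - 3)/(a - 2)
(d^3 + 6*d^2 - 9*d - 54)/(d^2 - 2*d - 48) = (d^2 - 9)/(d - 8)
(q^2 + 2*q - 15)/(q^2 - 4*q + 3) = (q + 5)/(q - 1)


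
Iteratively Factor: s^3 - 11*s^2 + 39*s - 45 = (s - 5)*(s^2 - 6*s + 9) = (s - 5)*(s - 3)*(s - 3)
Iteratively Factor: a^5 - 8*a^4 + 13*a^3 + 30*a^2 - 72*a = (a)*(a^4 - 8*a^3 + 13*a^2 + 30*a - 72) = a*(a - 4)*(a^3 - 4*a^2 - 3*a + 18) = a*(a - 4)*(a + 2)*(a^2 - 6*a + 9) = a*(a - 4)*(a - 3)*(a + 2)*(a - 3)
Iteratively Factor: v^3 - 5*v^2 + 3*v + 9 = (v - 3)*(v^2 - 2*v - 3) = (v - 3)*(v + 1)*(v - 3)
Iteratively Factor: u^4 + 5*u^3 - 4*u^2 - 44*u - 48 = (u + 4)*(u^3 + u^2 - 8*u - 12) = (u + 2)*(u + 4)*(u^2 - u - 6) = (u + 2)^2*(u + 4)*(u - 3)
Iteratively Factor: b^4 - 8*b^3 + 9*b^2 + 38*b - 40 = (b - 1)*(b^3 - 7*b^2 + 2*b + 40) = (b - 1)*(b + 2)*(b^2 - 9*b + 20) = (b - 5)*(b - 1)*(b + 2)*(b - 4)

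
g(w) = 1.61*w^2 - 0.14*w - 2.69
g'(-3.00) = -9.80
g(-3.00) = 12.22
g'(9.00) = 28.84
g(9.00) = 126.46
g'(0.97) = 2.98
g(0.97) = -1.31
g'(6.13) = 19.60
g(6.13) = 56.95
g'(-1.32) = -4.39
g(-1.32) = 0.30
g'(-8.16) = -26.42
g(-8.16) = 105.66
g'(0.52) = 1.53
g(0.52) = -2.33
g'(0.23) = 0.60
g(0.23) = -2.64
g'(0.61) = 1.82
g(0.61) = -2.18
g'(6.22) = 19.89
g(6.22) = 58.73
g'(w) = 3.22*w - 0.14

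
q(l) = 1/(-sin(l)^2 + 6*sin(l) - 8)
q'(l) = (2*sin(l)*cos(l) - 6*cos(l))/(-sin(l)^2 + 6*sin(l) - 8)^2 = 2*(sin(l) - 3)*cos(l)/(sin(l)^2 - 6*sin(l) + 8)^2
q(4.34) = -0.07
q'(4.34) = 0.01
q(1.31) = -0.32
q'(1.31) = -0.11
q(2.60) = -0.19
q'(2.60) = 0.16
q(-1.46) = -0.07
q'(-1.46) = -0.00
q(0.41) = -0.17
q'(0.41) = -0.14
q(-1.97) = -0.07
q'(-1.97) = 0.01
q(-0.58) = -0.09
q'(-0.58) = -0.04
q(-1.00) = -0.07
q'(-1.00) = -0.02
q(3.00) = -0.14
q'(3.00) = 0.11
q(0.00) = -0.12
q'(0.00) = -0.09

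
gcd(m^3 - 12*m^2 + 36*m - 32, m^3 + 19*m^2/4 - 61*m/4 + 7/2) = m - 2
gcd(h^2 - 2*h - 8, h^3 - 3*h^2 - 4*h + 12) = h + 2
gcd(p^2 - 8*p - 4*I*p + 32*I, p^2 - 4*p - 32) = p - 8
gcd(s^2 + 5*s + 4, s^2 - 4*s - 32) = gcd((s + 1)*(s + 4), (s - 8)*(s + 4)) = s + 4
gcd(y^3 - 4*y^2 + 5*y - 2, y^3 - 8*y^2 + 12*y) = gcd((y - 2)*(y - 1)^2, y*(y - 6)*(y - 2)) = y - 2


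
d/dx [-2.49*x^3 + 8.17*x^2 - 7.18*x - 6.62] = -7.47*x^2 + 16.34*x - 7.18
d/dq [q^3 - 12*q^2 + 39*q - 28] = 3*q^2 - 24*q + 39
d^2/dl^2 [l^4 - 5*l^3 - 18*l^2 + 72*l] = 12*l^2 - 30*l - 36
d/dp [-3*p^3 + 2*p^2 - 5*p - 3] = -9*p^2 + 4*p - 5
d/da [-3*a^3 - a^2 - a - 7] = -9*a^2 - 2*a - 1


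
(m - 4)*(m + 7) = m^2 + 3*m - 28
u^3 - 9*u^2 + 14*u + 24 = (u - 6)*(u - 4)*(u + 1)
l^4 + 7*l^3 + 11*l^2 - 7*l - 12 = (l - 1)*(l + 1)*(l + 3)*(l + 4)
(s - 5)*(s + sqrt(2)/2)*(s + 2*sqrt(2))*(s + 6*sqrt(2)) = s^4 - 5*s^3 + 17*sqrt(2)*s^3/2 - 85*sqrt(2)*s^2/2 + 32*s^2 - 160*s + 12*sqrt(2)*s - 60*sqrt(2)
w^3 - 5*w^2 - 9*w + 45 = (w - 5)*(w - 3)*(w + 3)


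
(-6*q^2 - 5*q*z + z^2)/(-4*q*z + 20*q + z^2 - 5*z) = (6*q^2 + 5*q*z - z^2)/(4*q*z - 20*q - z^2 + 5*z)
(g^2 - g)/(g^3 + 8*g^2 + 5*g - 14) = g/(g^2 + 9*g + 14)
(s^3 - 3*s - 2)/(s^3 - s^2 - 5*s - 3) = (s - 2)/(s - 3)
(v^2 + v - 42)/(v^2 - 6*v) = (v + 7)/v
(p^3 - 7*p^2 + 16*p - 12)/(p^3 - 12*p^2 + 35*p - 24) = (p^2 - 4*p + 4)/(p^2 - 9*p + 8)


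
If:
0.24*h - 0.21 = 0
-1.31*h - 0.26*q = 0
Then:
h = 0.88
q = -4.41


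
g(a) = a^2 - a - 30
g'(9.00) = 17.00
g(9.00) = 42.00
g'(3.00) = 5.00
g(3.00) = -24.00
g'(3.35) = 5.70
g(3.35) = -22.13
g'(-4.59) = -10.18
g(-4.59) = -4.34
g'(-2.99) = -6.98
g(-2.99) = -18.07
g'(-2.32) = -5.64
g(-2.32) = -22.30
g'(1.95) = 2.90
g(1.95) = -28.15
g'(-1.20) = -3.40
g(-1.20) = -27.36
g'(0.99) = 0.98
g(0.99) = -30.01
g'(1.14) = 1.28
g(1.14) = -29.84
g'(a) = 2*a - 1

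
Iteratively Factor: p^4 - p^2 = (p)*(p^3 - p) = p*(p + 1)*(p^2 - p) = p^2*(p + 1)*(p - 1)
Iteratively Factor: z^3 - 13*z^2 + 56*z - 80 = (z - 4)*(z^2 - 9*z + 20) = (z - 5)*(z - 4)*(z - 4)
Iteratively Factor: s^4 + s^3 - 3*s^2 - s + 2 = (s - 1)*(s^3 + 2*s^2 - s - 2) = (s - 1)*(s + 2)*(s^2 - 1) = (s - 1)*(s + 1)*(s + 2)*(s - 1)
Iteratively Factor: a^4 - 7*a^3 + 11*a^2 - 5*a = (a - 5)*(a^3 - 2*a^2 + a) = (a - 5)*(a - 1)*(a^2 - a) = a*(a - 5)*(a - 1)*(a - 1)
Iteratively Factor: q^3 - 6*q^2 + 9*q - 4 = (q - 1)*(q^2 - 5*q + 4) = (q - 4)*(q - 1)*(q - 1)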